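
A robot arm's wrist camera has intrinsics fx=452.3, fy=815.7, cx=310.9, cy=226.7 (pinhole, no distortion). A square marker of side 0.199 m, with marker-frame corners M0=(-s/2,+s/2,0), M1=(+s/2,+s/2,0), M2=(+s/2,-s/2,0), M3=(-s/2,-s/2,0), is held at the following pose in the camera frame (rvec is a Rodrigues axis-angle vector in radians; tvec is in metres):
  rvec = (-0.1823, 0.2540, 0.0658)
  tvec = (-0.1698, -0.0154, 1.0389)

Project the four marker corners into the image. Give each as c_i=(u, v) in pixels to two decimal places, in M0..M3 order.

Intrinsics K: fx=452.3, fy=815.7, cx=310.9, cy=226.7
Marker side s = 0.199 m; corners in marker frame (Z=0):
  M0 = (-0.0995, +0.0995, 0)
  M1 = (+0.0995, +0.0995, 0)
  M2 = (+0.0995, -0.0995, 0)
  M3 = (-0.0995, -0.0995, 0)
rvec = (-0.1823, 0.2540, 0.0658), |rvec| = θ = 0.31950 rad = 18.306°
Rodrigues: sinθ=0.31409, 1−cosθ=0.05061; R = I + sinθ·[k]× + (1−cosθ)·[k]×²:
    [+0.96587 -0.08764 +0.24375]
    [+0.04173 +0.98138 +0.18750]
    [-0.25565 -0.17093 +0.95154]
t = (-0.1698, -0.0154, 1.0389) m
M0: Pc = R·M0+t = (-0.27462, +0.07809, +1.04733); u = 452.3·(-0.27462)/1.04733 + 310.9 = 192.3007, v = 815.7·(+0.07809)/1.04733 + 226.7 = 287.5233
M1: Pc = R·M1+t = (-0.08242, +0.08640, +0.99646); u = 452.3·(-0.08242)/0.99646 + 310.9 = 273.4905, v = 815.7·(+0.08640)/0.99646 + 226.7 = 297.4266
M2: Pc = R·M2+t = (-0.06498, -0.10889, +1.03047); u = 452.3·(-0.06498)/1.03047 + 310.9 = 282.3805, v = 815.7·(-0.10889)/1.03047 + 226.7 = 140.5009
M3: Pc = R·M3+t = (-0.25718, -0.11720, +1.08134); u = 452.3·(-0.25718)/1.08134 + 310.9 = 203.3264, v = 815.7·(-0.11720)/1.08134 + 226.7 = 138.2920

c0=(192.30, 287.52) c1=(273.49, 297.43) c2=(282.38, 140.50) c3=(203.33, 138.29)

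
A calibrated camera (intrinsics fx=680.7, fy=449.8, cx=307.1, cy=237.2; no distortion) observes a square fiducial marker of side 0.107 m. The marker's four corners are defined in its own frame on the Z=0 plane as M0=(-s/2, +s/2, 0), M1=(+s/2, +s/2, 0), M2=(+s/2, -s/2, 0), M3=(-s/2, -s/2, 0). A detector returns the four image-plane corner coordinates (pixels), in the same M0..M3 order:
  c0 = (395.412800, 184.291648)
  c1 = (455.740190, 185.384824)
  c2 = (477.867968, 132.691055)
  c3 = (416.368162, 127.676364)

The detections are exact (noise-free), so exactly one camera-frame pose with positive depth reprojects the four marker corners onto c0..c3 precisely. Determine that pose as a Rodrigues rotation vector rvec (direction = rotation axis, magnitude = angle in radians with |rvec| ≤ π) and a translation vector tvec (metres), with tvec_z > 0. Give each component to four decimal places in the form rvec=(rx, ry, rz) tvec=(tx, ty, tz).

Intrinsics K: fx=680.7, fy=449.8, cx=307.1, cy=237.2
Marker side s = 0.107 m; corners in marker frame (Z=0):
  M0 = (-0.0535, +0.0535, 0)
  M1 = (+0.0535, +0.0535, 0)
  M2 = (+0.0535, -0.0535, 0)
  M3 = (-0.0535, -0.0535, 0)
Detected image corners:
  c0 = (395.412800, 184.291648) px
  c1 = (455.740190, 185.384824) px
  c2 = (477.867968, 132.691055) px
  c3 = (416.368162, 127.676364) px
Planar DLT: solve 8×8 A·h = b for H (H[2,2]=1):
  H  [+851.79668 -23.07276 +437.16705]
  H  [+130.16342 +574.56761 +158.16176]
  H  [+0.64772 +0.40894 +1.00000]
B = K⁻¹H; ‖b₁‖=1.158534, ‖b₂‖=1.158534; λ = 2/(‖b₁‖+‖b₂‖) = 0.863160, sign → tz>0 ⇒ λ=+0.863160
r₁ = λ·B[:,0] = (+0.82789,-0.04505,+0.55909); r₂ = λ·B[:,1] = (-0.18851,+0.91644,+0.35298)
r₃ = r₁×r₂ = (-0.52827,-0.39762,+0.75022); SVD([r₁ r₂ r₃]) → R = UVᵀ:
  R  [+0.82789 -0.18851 -0.52827]
  R  [-0.04505 +0.91644 -0.39762]
  R  [+0.55909 +0.35298 +0.75022]
t = (+0.16493, -0.15167, +0.86316) m
tr R = 2.494548; θ = arccos((tr R − 1)/2) = 0.726846 rad = 41.645°
axis k = ((R−Rᵀ)₃₂, (R−Rᵀ)₁₃, (R−Rᵀ)₂₁) / (2 sinθ) = (+0.564772, -0.818157, +0.107941)
rvec = θ·k = (+0.410502, -0.594674, +0.078456)

rvec=(0.4105, -0.5947, 0.0785) tvec=(0.1649, -0.1517, 0.8632)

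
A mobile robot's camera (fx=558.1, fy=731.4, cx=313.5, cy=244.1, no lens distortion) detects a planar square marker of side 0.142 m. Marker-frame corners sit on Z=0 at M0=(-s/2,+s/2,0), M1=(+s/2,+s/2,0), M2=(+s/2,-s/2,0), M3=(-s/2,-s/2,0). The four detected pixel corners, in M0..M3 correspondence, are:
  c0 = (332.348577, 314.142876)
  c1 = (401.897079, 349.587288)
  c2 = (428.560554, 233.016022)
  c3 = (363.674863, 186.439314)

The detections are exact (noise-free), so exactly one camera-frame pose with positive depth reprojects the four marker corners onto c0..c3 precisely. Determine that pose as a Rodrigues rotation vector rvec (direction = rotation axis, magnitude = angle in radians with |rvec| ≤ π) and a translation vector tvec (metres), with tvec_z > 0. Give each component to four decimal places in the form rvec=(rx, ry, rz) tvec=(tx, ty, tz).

rvec=(-0.0460, -0.6273, 0.3552) tvec=(0.1009, 0.0296, 0.8046)

Intrinsics K: fx=558.1, fy=731.4, cx=313.5, cy=244.1
Marker side s = 0.142 m; corners in marker frame (Z=0):
  M0 = (-0.0710, +0.0710, 0)
  M1 = (+0.0710, +0.0710, 0)
  M2 = (+0.0710, -0.0710, 0)
  M3 = (-0.0710, -0.0710, 0)
Detected image corners:
  c0 = (332.348577, 314.142876) px
  c1 = (401.897079, 349.587288) px
  c2 = (428.560554, 233.016022) px
  c3 = (363.674863, 186.439314) px
Planar DLT: solve 8×8 A·h = b for H (H[2,2]=1):
  H  [+741.78328 -273.91617 +383.49030]
  H  [+479.94648 +808.10329 +271.01968]
  H  [+0.70394 -0.18486 +1.00000]
B = K⁻¹H; ‖b₁‖=1.242897, ‖b₂‖=1.242897; λ = 2/(‖b₁‖+‖b₂‖) = 0.804572, sign → tz>0 ⇒ λ=+0.804572
r₁ = λ·B[:,0] = (+0.75123,+0.33894,+0.56637); r₂ = λ·B[:,1] = (-0.31134,+0.93859,-0.14874)
r₃ = r₁×r₂ = (-0.58200,-0.06460,+0.81062); SVD([r₁ r₂ r₃]) → R = UVᵀ:
  R  [+0.75123 -0.31134 -0.58200]
  R  [+0.33894 +0.93859 -0.06460]
  R  [+0.56637 -0.14874 +0.81062]
t = (+0.10090, +0.02961, +0.80457) m
tr R = 2.500432; θ = arccos((tr R − 1)/2) = 0.722407 rad = 41.391°
axis k = ((R−Rᵀ)₃₂, (R−Rᵀ)₁₃, (R−Rᵀ)₂₁) / (2 sinθ) = (-0.063626, -0.868412, +0.491744)
rvec = θ·k = (-0.045964, -0.627347, +0.355239)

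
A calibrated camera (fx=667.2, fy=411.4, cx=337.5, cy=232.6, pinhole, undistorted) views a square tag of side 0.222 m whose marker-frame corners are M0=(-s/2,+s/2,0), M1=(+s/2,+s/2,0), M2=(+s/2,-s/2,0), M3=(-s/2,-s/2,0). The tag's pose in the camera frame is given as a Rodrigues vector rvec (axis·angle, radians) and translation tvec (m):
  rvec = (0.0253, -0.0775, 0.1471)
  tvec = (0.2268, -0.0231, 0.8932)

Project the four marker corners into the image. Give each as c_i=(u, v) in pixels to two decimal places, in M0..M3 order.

c0=(413.48, 265.32) c1=(573.58, 279.38) c2=(598.97, 179.23) c3=(438.60, 163.12)

Intrinsics K: fx=667.2, fy=411.4, cx=337.5, cy=232.6
Marker side s = 0.222 m; corners in marker frame (Z=0):
  M0 = (-0.1110, +0.1110, 0)
  M1 = (+0.1110, +0.1110, 0)
  M2 = (+0.1110, -0.1110, 0)
  M3 = (-0.1110, -0.1110, 0)
rvec = (0.0253, -0.0775, 0.1471), |rvec| = θ = 0.16818 rad = 9.636°
Rodrigues: sinθ=0.16739, 1−cosθ=0.01411; R = I + sinθ·[k]× + (1−cosθ)·[k]×²:
    [+0.98621 -0.14739 -0.07528]
    [+0.14543 +0.98889 -0.03087]
    [+0.07899 +0.01949 +0.99668]
t = (0.2268, -0.0231, 0.8932) m
M0: Pc = R·M0+t = (+0.10097, +0.07052, +0.88660); u = 667.2·(+0.10097)/0.88660 + 337.5 = 413.4848, v = 411.4·(+0.07052)/0.88660 + 232.6 = 265.3246
M1: Pc = R·M1+t = (+0.31991, +0.10281, +0.90413); u = 667.2·(+0.31991)/0.90413 + 337.5 = 573.5758, v = 411.4·(+0.10281)/0.90413 + 232.6 = 279.3804
M2: Pc = R·M2+t = (+0.35263, -0.11672, +0.89980); u = 667.2·(+0.35263)/0.89980 + 337.5 = 598.9726, v = 411.4·(-0.11672)/0.89980 + 232.6 = 179.2327
M3: Pc = R·M3+t = (+0.13369, -0.14901, +0.88227); u = 667.2·(+0.13369)/0.88227 + 337.5 = 438.6011, v = 411.4·(-0.14901)/0.88227 + 232.6 = 163.1173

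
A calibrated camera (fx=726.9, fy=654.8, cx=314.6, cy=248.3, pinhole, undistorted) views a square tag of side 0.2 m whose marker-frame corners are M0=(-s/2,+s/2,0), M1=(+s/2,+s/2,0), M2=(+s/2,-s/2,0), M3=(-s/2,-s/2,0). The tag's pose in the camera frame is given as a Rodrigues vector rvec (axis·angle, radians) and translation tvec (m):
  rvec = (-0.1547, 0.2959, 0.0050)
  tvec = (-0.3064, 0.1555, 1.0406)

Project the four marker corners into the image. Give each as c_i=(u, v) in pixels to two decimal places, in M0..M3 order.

Intrinsics K: fx=726.9, fy=654.8, cx=314.6, cy=248.3
Marker side s = 0.2 m; corners in marker frame (Z=0):
  M0 = (-0.1000, +0.1000, 0)
  M1 = (+0.1000, +0.1000, 0)
  M2 = (+0.1000, -0.1000, 0)
  M3 = (-0.1000, -0.1000, 0)
rvec = (-0.1547, 0.2959, 0.0050), |rvec| = θ = 0.33394 rad = 19.133°
Rodrigues: sinθ=0.32777, 1−cosθ=0.05524; R = I + sinθ·[k]× + (1−cosθ)·[k]×²:
    [+0.95661 -0.02758 +0.29005]
    [-0.01777 +0.98813 +0.15257]
    [-0.29081 -0.15111 +0.94477]
t = (-0.3064, 0.1555, 1.0406) m
M0: Pc = R·M0+t = (-0.40482, +0.25609, +1.05457); u = 726.9·(-0.40482)/1.05457 + 314.6 = 35.5637, v = 654.8·(+0.25609)/1.05457 + 248.3 = 407.3105
M1: Pc = R·M1+t = (-0.21350, +0.25254, +0.99641); u = 726.9·(-0.21350)/0.99641 + 314.6 = 158.8496, v = 654.8·(+0.25254)/0.99641 + 248.3 = 414.2570
M2: Pc = R·M2+t = (-0.20798, +0.05491, +1.02663); u = 726.9·(-0.20798)/1.02663 + 314.6 = 167.3406, v = 654.8·(+0.05491)/1.02663 + 248.3 = 283.3224
M3: Pc = R·M3+t = (-0.39930, +0.05846, +1.08479); u = 726.9·(-0.39930)/1.08479 + 314.6 = 47.0341, v = 654.8·(+0.05846)/1.08479 + 248.3 = 283.5897

c0=(35.56, 407.31) c1=(158.85, 414.26) c2=(167.34, 283.32) c3=(47.03, 283.59)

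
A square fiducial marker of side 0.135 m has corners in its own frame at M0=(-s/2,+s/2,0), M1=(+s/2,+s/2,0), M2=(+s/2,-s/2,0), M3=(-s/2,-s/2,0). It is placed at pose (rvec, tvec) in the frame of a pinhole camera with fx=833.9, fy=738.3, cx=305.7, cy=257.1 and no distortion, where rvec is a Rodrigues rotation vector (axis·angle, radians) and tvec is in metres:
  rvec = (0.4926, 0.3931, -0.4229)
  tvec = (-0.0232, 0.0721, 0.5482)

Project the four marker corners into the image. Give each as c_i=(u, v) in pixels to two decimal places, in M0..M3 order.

c0=(239.59, 435.27) c1=(406.72, 401.96) c2=(308.18, 254.85) c3=(137.03, 307.48)

Intrinsics K: fx=833.9, fy=738.3, cx=305.7, cy=257.1
Marker side s = 0.135 m; corners in marker frame (Z=0):
  M0 = (-0.0675, +0.0675, 0)
  M1 = (+0.0675, +0.0675, 0)
  M2 = (+0.0675, -0.0675, 0)
  M3 = (-0.0675, -0.0675, 0)
rvec = (0.4926, 0.3931, -0.4229), |rvec| = θ = 0.75896 rad = 43.485°
Rodrigues: sinθ=0.68817, 1−cosθ=0.27445; R = I + sinθ·[k]× + (1−cosθ)·[k]×²:
    [+0.84116 +0.47571 +0.25718]
    [-0.29119 +0.79917 -0.52586]
    [-0.45569 +0.36744 +0.81076]
t = (-0.0232, 0.0721, 0.5482) m
M0: Pc = R·M0+t = (-0.04787, +0.14570, +0.60376); u = 833.9·(-0.04787)/0.60376 + 305.7 = 239.5862, v = 738.3·(+0.14570)/0.60376 + 257.1 = 435.2666
M1: Pc = R·M1+t = (+0.06569, +0.10639, +0.54224); u = 833.9·(+0.06569)/0.54224 + 305.7 = 406.7215, v = 738.3·(+0.10639)/0.54224 + 257.1 = 401.9553
M2: Pc = R·M2+t = (+0.00147, -0.00150, +0.49264); u = 833.9·(+0.00147)/0.49264 + 305.7 = 308.1846, v = 738.3·(-0.00150)/0.49264 + 257.1 = 254.8524
M3: Pc = R·M3+t = (-0.11209, +0.03781, +0.55416); u = 833.9·(-0.11209)/0.55416 + 305.7 = 137.0270, v = 738.3·(+0.03781)/0.55416 + 257.1 = 307.4756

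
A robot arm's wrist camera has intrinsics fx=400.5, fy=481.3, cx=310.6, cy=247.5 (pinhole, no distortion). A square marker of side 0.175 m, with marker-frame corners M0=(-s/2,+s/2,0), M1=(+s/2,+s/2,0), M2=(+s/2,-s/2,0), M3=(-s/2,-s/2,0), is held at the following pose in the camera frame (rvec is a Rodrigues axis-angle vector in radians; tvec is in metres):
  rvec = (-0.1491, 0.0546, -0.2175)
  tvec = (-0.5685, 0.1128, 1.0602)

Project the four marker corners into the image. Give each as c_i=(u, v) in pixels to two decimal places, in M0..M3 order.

c0=(68.28, 346.70) c1=(132.23, 329.66) c2=(122.89, 251.62) c3=(60.59, 268.72)

Intrinsics K: fx=400.5, fy=481.3, cx=310.6, cy=247.5
Marker side s = 0.175 m; corners in marker frame (Z=0):
  M0 = (-0.0875, +0.0875, 0)
  M1 = (+0.0875, +0.0875, 0)
  M2 = (+0.0875, -0.0875, 0)
  M3 = (-0.0875, -0.0875, 0)
rvec = (-0.1491, 0.0546, -0.2175), |rvec| = θ = 0.26929 rad = 15.429°
Rodrigues: sinθ=0.26605, 1−cosθ=0.03604; R = I + sinθ·[k]× + (1−cosθ)·[k]×²:
    [+0.97501 +0.21083 +0.07006]
    [-0.21893 +0.96544 +0.14140]
    [-0.03783 -0.15321 +0.98747]
t = (-0.5685, 0.1128, 1.0602) m
M0: Pc = R·M0+t = (-0.63537, +0.21643, +1.05010); u = 400.5·(-0.63537)/1.05010 + 310.6 = 68.2776, v = 481.3·(+0.21643)/1.05010 + 247.5 = 346.6985
M1: Pc = R·M1+t = (-0.46474, +0.17812, +1.04348); u = 400.5·(-0.46474)/1.04348 + 310.6 = 132.2286, v = 481.3·(+0.17812)/1.04348 + 247.5 = 329.6566
M2: Pc = R·M2+t = (-0.50163, +0.00917, +1.07030); u = 400.5·(-0.50163)/1.07030 + 310.6 = 122.8904, v = 481.3·(+0.00917)/1.07030 + 247.5 = 251.6227
M3: Pc = R·M3+t = (-0.67226, +0.04748, +1.07692); u = 400.5·(-0.67226)/1.07692 + 310.6 = 60.5890, v = 481.3·(+0.04748)/1.07692 + 247.5 = 268.7200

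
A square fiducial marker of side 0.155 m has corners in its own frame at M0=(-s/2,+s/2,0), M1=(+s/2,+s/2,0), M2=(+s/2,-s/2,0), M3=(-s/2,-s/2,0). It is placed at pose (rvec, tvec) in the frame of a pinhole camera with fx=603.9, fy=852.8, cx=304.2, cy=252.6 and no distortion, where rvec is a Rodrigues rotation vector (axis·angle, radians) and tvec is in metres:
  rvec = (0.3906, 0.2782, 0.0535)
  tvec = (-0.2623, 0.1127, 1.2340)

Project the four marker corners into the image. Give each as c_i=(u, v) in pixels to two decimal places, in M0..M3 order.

c0=(145.84, 369.65) c1=(213.06, 384.53) c2=(208.35, 288.04) c3=(138.02, 275.58)

Intrinsics K: fx=603.9, fy=852.8, cx=304.2, cy=252.6
Marker side s = 0.155 m; corners in marker frame (Z=0):
  M0 = (-0.0775, +0.0775, 0)
  M1 = (+0.0775, +0.0775, 0)
  M2 = (+0.0775, -0.0775, 0)
  M3 = (-0.0775, -0.0775, 0)
rvec = (0.3906, 0.2782, 0.0535), |rvec| = θ = 0.48252 rad = 27.646°
Rodrigues: sinθ=0.46401, 1−cosθ=0.11417; R = I + sinθ·[k]× + (1−cosθ)·[k]×²:
    [+0.96064 +0.00184 +0.27778]
    [+0.10473 +0.92378 -0.36832]
    [-0.25728 +0.38292 +0.88723]
t = (-0.2623, 0.1127, 1.2340) m
M0: Pc = R·M0+t = (-0.33661, +0.17618, +1.28362); u = 603.9·(-0.33661)/1.28362 + 304.2 = 145.8370, v = 852.8·(+0.17618)/1.28362 + 252.6 = 369.6467
M1: Pc = R·M1+t = (-0.18771, +0.19241, +1.24374); u = 603.9·(-0.18771)/1.24374 + 304.2 = 213.0580, v = 852.8·(+0.19241)/1.24374 + 252.6 = 384.5308
M2: Pc = R·M2+t = (-0.18799, +0.04922, +1.18438); u = 603.9·(-0.18799)/1.18438 + 304.2 = 208.3454, v = 852.8·(+0.04922)/1.18438 + 252.6 = 288.0430
M3: Pc = R·M3+t = (-0.33689, +0.03299, +1.22426); u = 603.9·(-0.33689)/1.22426 + 304.2 = 138.0190, v = 852.8·(+0.03299)/1.22426 + 252.6 = 275.5803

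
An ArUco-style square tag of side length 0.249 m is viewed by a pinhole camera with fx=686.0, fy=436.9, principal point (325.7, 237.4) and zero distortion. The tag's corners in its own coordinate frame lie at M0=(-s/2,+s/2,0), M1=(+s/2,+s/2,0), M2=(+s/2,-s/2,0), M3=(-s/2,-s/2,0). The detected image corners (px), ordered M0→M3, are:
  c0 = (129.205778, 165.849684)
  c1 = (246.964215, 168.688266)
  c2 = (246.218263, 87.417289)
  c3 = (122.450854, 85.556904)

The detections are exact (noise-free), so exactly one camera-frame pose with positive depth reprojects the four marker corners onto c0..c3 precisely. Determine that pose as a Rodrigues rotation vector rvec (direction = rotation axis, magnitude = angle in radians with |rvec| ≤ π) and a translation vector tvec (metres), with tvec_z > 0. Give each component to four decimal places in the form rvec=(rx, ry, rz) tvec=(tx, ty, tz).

Intrinsics K: fx=686.0, fy=436.9, cx=325.7, cy=237.4
Marker side s = 0.249 m; corners in marker frame (Z=0):
  M0 = (-0.1245, +0.1245, 0)
  M1 = (+0.1245, +0.1245, 0)
  M2 = (+0.1245, -0.1245, 0)
  M3 = (-0.1245, -0.1245, 0)
Detected image corners:
  c0 = (129.205778, 165.849684) px
  c1 = (246.964215, 168.688266) px
  c2 = (246.218263, 87.417289) px
  c3 = (122.450854, 85.556904) px
Planar DLT: solve 8×8 A·h = b for H (H[2,2]=1):
  H  [+474.54194 +52.66985 +185.84718]
  H  [+2.57110 +349.98103 +127.88347]
  H  [-0.05449 +0.20153 +1.00000]
B = K⁻¹H; ‖b₁‖=0.720565, ‖b₂‖=0.720565; λ = 2/(‖b₁‖+‖b₂‖) = 1.387801, sign → tz>0 ⇒ λ=+1.387801
r₁ = λ·B[:,0] = (+0.99592,+0.04926,-0.07562); r₂ = λ·B[:,1] = (-0.02623,+0.95974,+0.27968)
r₃ = r₁×r₂ = (+0.08636,-0.27655,+0.95711); SVD([r₁ r₂ r₃]) → R = UVᵀ:
  R  [+0.99592 -0.02623 +0.08636]
  R  [+0.04926 +0.95974 -0.27655]
  R  [-0.07562 +0.27968 +0.95711]
t = (-0.28293, -0.34788, +1.38780) m
tr R = 2.912766; θ = arccos((tr R − 1)/2) = 0.296439 rad = 16.985°
axis k = ((R−Rᵀ)₃₂, (R−Rᵀ)₁₃, (R−Rᵀ)₂₁) / (2 sinθ) = (+0.952068, +0.277253, +0.129216)
rvec = θ·k = (+0.282230, +0.082189, +0.038304)

rvec=(0.2822, 0.0822, 0.0383) tvec=(-0.2829, -0.3479, 1.3878)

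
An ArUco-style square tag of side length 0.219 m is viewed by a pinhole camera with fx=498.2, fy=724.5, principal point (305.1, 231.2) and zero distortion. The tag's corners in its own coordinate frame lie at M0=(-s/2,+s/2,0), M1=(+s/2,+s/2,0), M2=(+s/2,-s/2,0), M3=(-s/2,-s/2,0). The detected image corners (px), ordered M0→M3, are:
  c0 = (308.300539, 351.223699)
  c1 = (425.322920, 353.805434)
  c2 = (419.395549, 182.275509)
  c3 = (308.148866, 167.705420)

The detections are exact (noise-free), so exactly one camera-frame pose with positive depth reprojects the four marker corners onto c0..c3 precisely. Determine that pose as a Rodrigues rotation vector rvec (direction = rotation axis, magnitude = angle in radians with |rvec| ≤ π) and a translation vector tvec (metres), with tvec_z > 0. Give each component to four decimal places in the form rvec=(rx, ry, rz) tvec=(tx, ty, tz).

rvec=(-0.2116, -0.2922, 0.0314) tvec=(0.1102, 0.0370, 0.8831)

Intrinsics K: fx=498.2, fy=724.5, cx=305.1, cy=231.2
Marker side s = 0.219 m; corners in marker frame (Z=0):
  M0 = (-0.1095, +0.1095, 0)
  M1 = (+0.1095, +0.1095, 0)
  M2 = (+0.1095, -0.1095, 0)
  M3 = (-0.1095, -0.1095, 0)
Detected image corners:
  c0 = (308.300539, 351.223699) px
  c1 = (425.322920, 353.805434) px
  c2 = (419.395549, 182.275509) px
  c3 = (308.148866, 167.705420) px
Planar DLT: solve 8×8 A·h = b for H (H[2,2]=1):
  H  [+637.68572 -73.17926 +367.25132]
  H  [+124.26096 +746.46099 +261.57405]
  H  [+0.31993 -0.23959 +1.00000]
B = K⁻¹H; ‖b₁‖=1.132405, ‖b₂‖=1.132405; λ = 2/(‖b₁‖+‖b₂‖) = 0.883076, sign → tz>0 ⇒ λ=+0.883076
r₁ = λ·B[:,0] = (+0.95730,+0.06130,+0.28253); r₂ = λ·B[:,1] = (-0.00014,+0.97736,-0.21158)
r₃ = r₁×r₂ = (-0.28910,+0.20250,+0.93564); SVD([r₁ r₂ r₃]) → R = UVᵀ:
  R  [+0.95730 -0.00014 -0.28910]
  R  [+0.06130 +0.97736 +0.20250]
  R  [+0.28253 -0.21158 +0.93564]
t = (+0.11017, +0.03702, +0.88308) m
tr R = 2.870296; θ = arccos((tr R − 1)/2) = 0.362119 rad = 20.748°
axis k = ((R−Rᵀ)₃₂, (R−Rᵀ)₁₃, (R−Rᵀ)₂₁) / (2 sinθ) = (-0.584431, -0.806796, +0.086720)
rvec = θ·k = (-0.211634, -0.292157, +0.031403)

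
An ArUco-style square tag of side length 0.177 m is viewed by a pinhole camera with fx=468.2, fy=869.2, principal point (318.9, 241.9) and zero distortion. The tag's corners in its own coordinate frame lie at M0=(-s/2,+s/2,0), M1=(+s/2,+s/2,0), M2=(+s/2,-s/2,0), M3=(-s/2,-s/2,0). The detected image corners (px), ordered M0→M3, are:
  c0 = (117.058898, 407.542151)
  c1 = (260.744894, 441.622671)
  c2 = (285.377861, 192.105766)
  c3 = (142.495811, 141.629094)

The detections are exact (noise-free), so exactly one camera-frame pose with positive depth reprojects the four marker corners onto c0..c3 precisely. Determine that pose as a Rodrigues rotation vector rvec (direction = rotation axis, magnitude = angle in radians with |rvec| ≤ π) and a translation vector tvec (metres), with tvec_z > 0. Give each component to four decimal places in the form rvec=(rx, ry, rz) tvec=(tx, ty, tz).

Intrinsics K: fx=468.2, fy=869.2, cx=318.9, cy=241.9
Marker side s = 0.177 m; corners in marker frame (Z=0):
  M0 = (-0.0885, +0.0885, 0)
  M1 = (+0.0885, +0.0885, 0)
  M2 = (+0.0885, -0.0885, 0)
  M3 = (-0.0885, -0.0885, 0)
Detected image corners:
  c0 = (117.058898, 407.542151) px
  c1 = (260.744894, 441.622671) px
  c2 = (285.377861, 192.105766) px
  c3 = (142.495811, 141.629094) px
Planar DLT: solve 8×8 A·h = b for H (H[2,2]=1):
  H  [+880.91984 -135.27894 +203.63340]
  H  [+343.56730 +1463.50540 +296.73291]
  H  [+0.35448 +0.03024 +1.00000]
B = K⁻¹H; ‖b₁‖=1.703946, ‖b₂‖=1.703946; λ = 2/(‖b₁‖+‖b₂‖) = 0.586873, sign → tz>0 ⇒ λ=+0.586873
r₁ = λ·B[:,0] = (+0.96251,+0.17408,+0.20804); r₂ = λ·B[:,1] = (-0.18165,+0.98320,+0.01774)
r₃ = r₁×r₂ = (-0.20145,-0.05487,+0.97796); SVD([r₁ r₂ r₃]) → R = UVᵀ:
  R  [+0.96251 -0.18165 -0.20145]
  R  [+0.17408 +0.98320 -0.05487]
  R  [+0.20804 +0.01774 +0.97796]
t = (-0.14448, +0.03702, +0.58687) m
tr R = 2.923669; θ = arccos((tr R − 1)/2) = 0.277167 rad = 15.880°
axis k = ((R−Rᵀ)₃₂, (R−Rᵀ)₁₃, (R−Rᵀ)₂₁) / (2 sinθ) = (+0.132687, -0.748247, +0.650015)
rvec = θ·k = (+0.036776, -0.207389, +0.180163)

rvec=(0.0368, -0.2074, 0.1802) tvec=(-0.1445, 0.0370, 0.5869)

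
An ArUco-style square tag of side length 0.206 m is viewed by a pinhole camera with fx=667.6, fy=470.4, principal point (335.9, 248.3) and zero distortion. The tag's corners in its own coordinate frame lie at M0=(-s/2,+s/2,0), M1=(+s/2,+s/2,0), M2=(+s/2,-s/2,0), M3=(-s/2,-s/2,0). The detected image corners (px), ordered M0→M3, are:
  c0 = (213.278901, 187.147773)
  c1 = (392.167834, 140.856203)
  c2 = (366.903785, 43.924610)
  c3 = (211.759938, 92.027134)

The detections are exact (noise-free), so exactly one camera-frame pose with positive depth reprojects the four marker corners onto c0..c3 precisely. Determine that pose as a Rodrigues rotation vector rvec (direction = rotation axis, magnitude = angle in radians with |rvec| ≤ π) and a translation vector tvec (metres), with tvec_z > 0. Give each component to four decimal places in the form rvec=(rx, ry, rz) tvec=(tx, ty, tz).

Intrinsics K: fx=667.6, fy=470.4, cx=335.9, cy=248.3
Marker side s = 0.206 m; corners in marker frame (Z=0):
  M0 = (-0.1030, +0.1030, 0)
  M1 = (+0.1030, +0.1030, 0)
  M2 = (+0.1030, -0.1030, 0)
  M3 = (-0.1030, -0.1030, 0)
Detected image corners:
  c0 = (213.278901, 187.147773) px
  c1 = (392.167834, 140.856203) px
  c2 = (366.903785, 43.924610) px
  c3 = (211.759938, 92.027134) px
Planar DLT: solve 8×8 A·h = b for H (H[2,2]=1):
  H  [+684.17691 -131.92138 +292.00991]
  H  [-277.47853 +389.76231 +113.74753]
  H  [-0.41443 -0.65693 +1.00000]
B = K⁻¹H; ‖b₁‖=1.353009, ‖b₂‖=1.353009; λ = 2/(‖b₁‖+‖b₂‖) = 0.739093, sign → tz>0 ⇒ λ=+0.739093
r₁ = λ·B[:,0] = (+0.91156,-0.27429,-0.30630); r₂ = λ·B[:,1] = (+0.09824,+0.86868,-0.48553)
r₃ = r₁×r₂ = (+0.39926,+0.41250,+0.81880); SVD([r₁ r₂ r₃]) → R = UVᵀ:
  R  [+0.91156 +0.09824 +0.39926]
  R  [-0.27429 +0.86868 +0.41250]
  R  [-0.30630 -0.48553 +0.81880]
t = (-0.04859, -0.21141, +0.73909) m
tr R = 2.599046; θ = arccos((tr R − 1)/2) = 0.644296 rad = 36.915°
axis k = ((R−Rᵀ)₃₂, (R−Rᵀ)₁₃, (R−Rᵀ)₂₁) / (2 sinθ) = (-0.747565, +0.587344, -0.310119)
rvec = θ·k = (-0.481653, +0.378423, -0.199809)

rvec=(-0.4817, 0.3784, -0.1998) tvec=(-0.0486, -0.2114, 0.7391)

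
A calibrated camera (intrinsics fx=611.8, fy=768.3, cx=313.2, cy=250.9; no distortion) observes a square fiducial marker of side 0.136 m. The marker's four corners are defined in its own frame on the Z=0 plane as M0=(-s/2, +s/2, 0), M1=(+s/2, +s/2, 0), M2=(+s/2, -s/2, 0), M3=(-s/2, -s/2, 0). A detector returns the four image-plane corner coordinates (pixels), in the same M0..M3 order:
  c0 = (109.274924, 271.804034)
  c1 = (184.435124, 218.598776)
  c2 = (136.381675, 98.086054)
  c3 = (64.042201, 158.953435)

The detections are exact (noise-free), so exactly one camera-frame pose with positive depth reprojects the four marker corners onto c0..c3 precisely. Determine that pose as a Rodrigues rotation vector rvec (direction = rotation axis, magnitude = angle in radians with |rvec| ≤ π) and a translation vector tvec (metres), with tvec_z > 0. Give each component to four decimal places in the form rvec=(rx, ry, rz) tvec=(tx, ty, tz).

rvec=(0.1045, 0.3802, -0.4529) tvec=(-0.2506, -0.0659, 0.8036)

Intrinsics K: fx=611.8, fy=768.3, cx=313.2, cy=250.9
Marker side s = 0.136 m; corners in marker frame (Z=0):
  M0 = (-0.0680, +0.0680, 0)
  M1 = (+0.0680, +0.0680, 0)
  M2 = (+0.0680, -0.0680, 0)
  M3 = (-0.0680, -0.0680, 0)
Detected image corners:
  c0 = (109.274924, 271.804034) px
  c1 = (184.435124, 218.598776) px
  c2 = (136.381675, 98.086054) px
  c3 = (64.042201, 158.953435) px
Planar DLT: solve 8×8 A·h = b for H (H[2,2]=1):
  H  [+483.75745 +344.90815 +122.37461]
  H  [-507.88937 +860.49216 +187.85261]
  H  [-0.47383 +0.01844 +1.00000]
B = K⁻¹H; ‖b₁‖=1.244404, ‖b₂‖=1.244404; λ = 2/(‖b₁‖+‖b₂‖) = 0.803597, sign → tz>0 ⇒ λ=+0.803597
r₁ = λ·B[:,0] = (+0.83034,-0.40688,-0.38077); r₂ = λ·B[:,1] = (+0.44545,+0.89518,+0.01482)
r₃ = r₁×r₂ = (+0.33483,-0.18192,+0.92455); SVD([r₁ r₂ r₃]) → R = UVᵀ:
  R  [+0.83034 +0.44545 +0.33483]
  R  [-0.40688 +0.89518 -0.18192]
  R  [-0.38077 +0.01482 +0.92455]
t = (-0.25065, -0.06594, +0.80360) m
tr R = 2.650078; θ = arccos((tr R − 1)/2) = 0.600525 rad = 34.408°
axis k = ((R−Rᵀ)₃₂, (R−Rᵀ)₁₃, (R−Rᵀ)₂₁) / (2 sinθ) = (+0.174083, +0.633185, -0.754169)
rvec = θ·k = (+0.104541, +0.380244, -0.452898)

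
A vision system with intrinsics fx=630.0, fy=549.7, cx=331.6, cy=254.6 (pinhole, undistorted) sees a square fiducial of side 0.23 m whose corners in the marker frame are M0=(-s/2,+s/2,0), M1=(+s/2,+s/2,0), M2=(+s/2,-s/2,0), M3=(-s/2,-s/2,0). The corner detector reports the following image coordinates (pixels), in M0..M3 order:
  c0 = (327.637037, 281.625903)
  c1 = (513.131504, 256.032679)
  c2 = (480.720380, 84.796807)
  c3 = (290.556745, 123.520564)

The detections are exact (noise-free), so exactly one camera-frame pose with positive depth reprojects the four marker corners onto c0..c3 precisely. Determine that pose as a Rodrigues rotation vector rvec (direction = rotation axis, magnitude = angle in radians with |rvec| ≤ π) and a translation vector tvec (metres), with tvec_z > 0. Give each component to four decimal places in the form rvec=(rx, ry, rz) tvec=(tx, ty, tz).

Intrinsics K: fx=630.0, fy=549.7, cx=331.6, cy=254.6
Marker side s = 0.23 m; corners in marker frame (Z=0):
  M0 = (-0.1150, +0.1150, 0)
  M1 = (+0.1150, +0.1150, 0)
  M2 = (+0.1150, -0.1150, 0)
  M3 = (-0.1150, -0.1150, 0)
Detected image corners:
  c0 = (327.637037, 281.625903) px
  c1 = (513.131504, 256.032679) px
  c2 = (480.720380, 84.796807) px
  c3 = (290.556745, 123.520564) px
Planar DLT: solve 8×8 A·h = b for H (H[2,2]=1):
  H  [+689.81623 +218.41912 +399.94976]
  H  [-197.87571 +745.92459 +188.64879]
  H  [-0.31423 +0.16621 +1.00000]
B = K⁻¹H; ‖b₁‖=1.316502, ‖b₂‖=1.316502; λ = 2/(‖b₁‖+‖b₂‖) = 0.759588, sign → tz>0 ⇒ λ=+0.759588
r₁ = λ·B[:,0] = (+0.95734,-0.16288,-0.23868); r₂ = λ·B[:,1] = (+0.19690,+0.97226,+0.12625)
r₃ = r₁×r₂ = (+0.21150,-0.16786,+0.96286); SVD([r₁ r₂ r₃]) → R = UVᵀ:
  R  [+0.95734 +0.19690 +0.21150]
  R  [-0.16288 +0.97226 -0.16786]
  R  [-0.23868 +0.12625 +0.96286]
t = (+0.08241, -0.09113, +0.75959) m
tr R = 2.892457; θ = arccos((tr R − 1)/2) = 0.329425 rad = 18.875°
axis k = ((R−Rᵀ)₃₂, (R−Rᵀ)₁₃, (R−Rᵀ)₂₁) / (2 sinθ) = (+0.454578, +0.695806, -0.556069)
rvec = θ·k = (+0.149749, +0.229216, -0.183183)

rvec=(0.1497, 0.2292, -0.1832) tvec=(0.0824, -0.0911, 0.7596)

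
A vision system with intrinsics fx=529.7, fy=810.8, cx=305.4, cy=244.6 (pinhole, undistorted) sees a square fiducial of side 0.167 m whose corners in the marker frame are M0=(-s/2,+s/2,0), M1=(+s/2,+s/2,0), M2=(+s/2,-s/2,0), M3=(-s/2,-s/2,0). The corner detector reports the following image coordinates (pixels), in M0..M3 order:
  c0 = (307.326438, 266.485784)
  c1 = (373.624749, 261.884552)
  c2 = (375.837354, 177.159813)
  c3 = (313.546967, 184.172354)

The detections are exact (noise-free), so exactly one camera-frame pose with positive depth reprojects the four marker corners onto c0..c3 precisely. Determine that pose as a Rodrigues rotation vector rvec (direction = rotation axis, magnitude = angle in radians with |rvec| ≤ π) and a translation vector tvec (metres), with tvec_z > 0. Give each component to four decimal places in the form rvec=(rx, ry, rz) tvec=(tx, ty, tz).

rvec=(-0.5617, 0.2805, 0.0270) tvec=(0.0936, -0.0391, 1.3504)

Intrinsics K: fx=529.7, fy=810.8, cx=305.4, cy=244.6
Marker side s = 0.167 m; corners in marker frame (Z=0):
  M0 = (-0.0835, +0.0835, 0)
  M1 = (+0.0835, +0.0835, 0)
  M2 = (+0.0835, -0.0835, 0)
  M3 = (-0.0835, -0.0835, 0)
Detected image corners:
  c0 = (307.326438, 266.485784) px
  c1 = (373.624749, 261.884552) px
  c2 = (375.837354, 177.159813) px
  c3 = (313.546967, 184.172354) px
Planar DLT: solve 8×8 A·h = b for H (H[2,2]=1):
  H  [+316.17914 -157.81521 +342.11572]
  H  [-79.43336 +414.05396 +221.12679]
  H  [-0.19975 -0.38638 +1.00000]
B = K⁻¹H; ‖b₁‖=0.740513, ‖b₂‖=0.740513; λ = 2/(‖b₁‖+‖b₂‖) = 1.350415, sign → tz>0 ⇒ λ=+1.350415
r₁ = λ·B[:,0] = (+0.96159,-0.05092,-0.26974); r₂ = λ·B[:,1] = (-0.10151,+0.84703,-0.52177)
r₃ = r₁×r₂ = (+0.25505,+0.52911,+0.80932); SVD([r₁ r₂ r₃]) → R = UVᵀ:
  R  [+0.96159 -0.10151 +0.25505]
  R  [-0.05092 +0.84703 +0.52911]
  R  [-0.26974 -0.52177 +0.80932]
t = (+0.09360, -0.03910, +1.35042) m
tr R = 2.617932; θ = arccos((tr R − 1)/2) = 0.628405 rad = 36.005°
axis k = ((R−Rᵀ)₃₂, (R−Rᵀ)₁₃, (R−Rᵀ)₂₁) / (2 sinθ) = (-0.893819, +0.446358, +0.043023)
rvec = θ·k = (-0.561681, +0.280494, +0.027036)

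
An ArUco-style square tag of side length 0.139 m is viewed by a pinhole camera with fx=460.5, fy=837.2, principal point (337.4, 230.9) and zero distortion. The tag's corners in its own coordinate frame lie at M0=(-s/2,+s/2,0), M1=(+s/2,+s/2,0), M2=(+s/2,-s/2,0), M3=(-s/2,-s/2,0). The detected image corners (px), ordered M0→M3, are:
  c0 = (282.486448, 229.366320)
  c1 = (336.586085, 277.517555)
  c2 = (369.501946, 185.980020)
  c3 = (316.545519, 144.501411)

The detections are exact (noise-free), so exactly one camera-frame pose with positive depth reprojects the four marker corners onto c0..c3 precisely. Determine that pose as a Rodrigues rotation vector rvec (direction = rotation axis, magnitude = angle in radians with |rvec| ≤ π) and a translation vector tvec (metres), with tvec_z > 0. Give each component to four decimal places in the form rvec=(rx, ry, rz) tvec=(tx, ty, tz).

rvec=(-0.4823, 0.2633, 0.5002) tvec=(-0.0247, -0.0279, 1.0034)

Intrinsics K: fx=460.5, fy=837.2, cx=337.4, cy=230.9
Marker side s = 0.139 m; corners in marker frame (Z=0):
  M0 = (-0.0695, +0.0695, 0)
  M1 = (+0.0695, +0.0695, 0)
  M2 = (+0.0695, -0.0695, 0)
  M3 = (-0.0695, -0.0695, 0)
Detected image corners:
  c0 = (282.486448, 229.366320) px
  c1 = (336.586085, 277.517555) px
  c2 = (369.501946, 185.980020) px
  c3 = (316.545519, 144.501411) px
Planar DLT: solve 8×8 A·h = b for H (H[2,2]=1):
  H  [+269.56605 -363.35854 +326.05833]
  H  [+247.73018 +555.45742 +207.64119]
  H  [-0.35375 -0.37496 +1.00000]
B = K⁻¹H; ‖b₁‖=0.996612, ‖b₂‖=0.996612; λ = 2/(‖b₁‖+‖b₂‖) = 1.003399, sign → tz>0 ⇒ λ=+1.003399
r₁ = λ·B[:,0] = (+0.84743,+0.39480,-0.35495); r₂ = λ·B[:,1] = (-0.51608,+0.76949,-0.37623)
r₃ = r₁×r₂ = (+0.12459,+0.50201,+0.85584); SVD([r₁ r₂ r₃]) → R = UVᵀ:
  R  [+0.84743 -0.51608 +0.12459]
  R  [+0.39480 +0.76949 +0.50201]
  R  [-0.35495 -0.37623 +0.85584]
t = (-0.02471, -0.02788, +1.00340) m
tr R = 2.472762; θ = arccos((tr R − 1)/2) = 0.743091 rad = 42.576°
axis k = ((R−Rᵀ)₃₂, (R−Rᵀ)₁₃, (R−Rᵀ)₂₁) / (2 sinθ) = (-0.649042, +0.354394, +0.673164)
rvec = θ·k = (-0.482297, +0.263347, +0.500222)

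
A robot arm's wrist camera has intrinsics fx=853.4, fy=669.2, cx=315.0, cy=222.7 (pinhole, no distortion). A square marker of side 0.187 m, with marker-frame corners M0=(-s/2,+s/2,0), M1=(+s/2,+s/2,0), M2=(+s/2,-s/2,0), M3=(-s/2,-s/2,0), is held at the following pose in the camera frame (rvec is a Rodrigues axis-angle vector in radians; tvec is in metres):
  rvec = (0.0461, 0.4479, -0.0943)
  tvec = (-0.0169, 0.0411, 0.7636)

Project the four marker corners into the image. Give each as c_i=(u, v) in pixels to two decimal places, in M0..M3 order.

c0=(218.36, 340.25) c1=(404.95, 339.46) c2=(383.10, 167.50) c3=(197.70, 185.71)

Intrinsics K: fx=853.4, fy=669.2, cx=315.0, cy=222.7
Marker side s = 0.187 m; corners in marker frame (Z=0):
  M0 = (-0.0935, +0.0935, 0)
  M1 = (+0.0935, +0.0935, 0)
  M2 = (+0.0935, -0.0935, 0)
  M3 = (-0.0935, -0.0935, 0)
rvec = (0.0461, 0.4479, -0.0943), |rvec| = θ = 0.46003 rad = 26.358°
Rodrigues: sinθ=0.44398, 1−cosθ=0.10396; R = I + sinθ·[k]× + (1−cosθ)·[k]×²:
    [+0.89708 +0.10115 +0.43013]
    [-0.08087 +0.99459 -0.06524]
    [-0.43440 +0.02374 +0.90041]
t = (-0.0169, 0.0411, 0.7636) m
M0: Pc = R·M0+t = (-0.09132, +0.14165, +0.80644); u = 853.4·(-0.09132)/0.80644 + 315.0 = 218.3626, v = 669.2·(+0.14165)/0.80644 + 222.7 = 340.2485
M1: Pc = R·M1+t = (+0.07643, +0.12653, +0.72520); u = 853.4·(+0.07643)/0.72520 + 315.0 = 404.9465, v = 669.2·(+0.12653)/0.72520 + 222.7 = 339.4616
M2: Pc = R·M2+t = (+0.05752, -0.05945, +0.72076); u = 853.4·(+0.05752)/0.72076 + 315.0 = 383.1042, v = 669.2·(-0.05945)/0.72076 + 222.7 = 167.4985
M3: Pc = R·M3+t = (-0.11023, -0.04433, +0.80200); u = 853.4·(-0.11023)/0.80200 + 315.0 = 197.6998, v = 669.2·(-0.04433)/0.80200 + 222.7 = 185.7078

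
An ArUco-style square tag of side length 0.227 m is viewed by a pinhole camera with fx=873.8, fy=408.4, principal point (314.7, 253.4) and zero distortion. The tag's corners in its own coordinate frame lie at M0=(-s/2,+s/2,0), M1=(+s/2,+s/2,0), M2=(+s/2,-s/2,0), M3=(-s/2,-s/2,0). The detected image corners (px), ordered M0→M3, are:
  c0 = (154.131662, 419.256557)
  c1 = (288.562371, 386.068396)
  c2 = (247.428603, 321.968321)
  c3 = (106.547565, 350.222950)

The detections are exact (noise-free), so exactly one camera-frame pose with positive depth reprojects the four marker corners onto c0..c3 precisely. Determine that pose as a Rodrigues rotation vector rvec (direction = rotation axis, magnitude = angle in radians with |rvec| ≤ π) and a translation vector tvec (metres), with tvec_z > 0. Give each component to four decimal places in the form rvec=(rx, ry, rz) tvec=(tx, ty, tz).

rvec=(0.0420, -0.5081, -0.2997) tvec=(-0.1657, 0.3648, 1.2879)

Intrinsics K: fx=873.8, fy=408.4, cx=314.7, cy=253.4
Marker side s = 0.227 m; corners in marker frame (Z=0):
  M0 = (-0.1135, +0.1135, 0)
  M1 = (+0.1135, +0.1135, 0)
  M2 = (+0.1135, -0.1135, 0)
  M3 = (-0.1135, -0.1135, 0)
Detected image corners:
  c0 = (154.131662, 419.256557) px
  c1 = (288.562371, 386.068396) px
  c2 = (247.428603, 321.968321) px
  c3 = (106.547565, 350.222950) px
Planar DLT: solve 8×8 A·h = b for H (H[2,2]=1):
  H  [+679.39722 +212.37037 +202.25758]
  H  [+0.17489 +325.33912 +369.07179]
  H  [+0.36716 +0.08811 +1.00000]
B = K⁻¹H; ‖b₁‖=0.776469, ‖b₂‖=0.776469; λ = 2/(‖b₁‖+‖b₂‖) = 1.287882, sign → tz>0 ⇒ λ=+1.287882
r₁ = λ·B[:,0] = (+0.83106,-0.29284,+0.47285); r₂ = λ·B[:,1] = (+0.27214,+0.95554,+0.11348)
r₃ = r₁×r₂ = (-0.48506,+0.03438,+0.87380); SVD([r₁ r₂ r₃]) → R = UVᵀ:
  R  [+0.83106 +0.27214 -0.48506]
  R  [-0.29284 +0.95554 +0.03438]
  R  [+0.47285 +0.11348 +0.87380]
t = (-0.16573, +0.36477, +1.28788) m
tr R = 2.660401; θ = arccos((tr R − 1)/2) = 0.591329 rad = 33.881°
axis k = ((R−Rᵀ)₃₂, (R−Rᵀ)₁₃, (R−Rᵀ)₂₁) / (2 sinθ) = (+0.070943, -0.859174, -0.506743)
rvec = θ·k = (+0.041950, -0.508054, -0.299652)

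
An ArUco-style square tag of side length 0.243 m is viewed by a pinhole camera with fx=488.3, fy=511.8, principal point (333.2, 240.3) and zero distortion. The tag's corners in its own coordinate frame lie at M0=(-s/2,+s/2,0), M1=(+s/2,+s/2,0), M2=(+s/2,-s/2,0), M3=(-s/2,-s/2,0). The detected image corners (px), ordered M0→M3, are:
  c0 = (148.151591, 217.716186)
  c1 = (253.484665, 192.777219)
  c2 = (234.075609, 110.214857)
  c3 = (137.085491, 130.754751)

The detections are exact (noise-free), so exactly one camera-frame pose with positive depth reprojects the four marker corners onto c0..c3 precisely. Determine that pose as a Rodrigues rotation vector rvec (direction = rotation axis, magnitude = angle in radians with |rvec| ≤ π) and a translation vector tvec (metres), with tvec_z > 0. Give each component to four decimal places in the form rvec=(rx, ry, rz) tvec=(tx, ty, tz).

Intrinsics K: fx=488.3, fy=511.8, cx=333.2, cy=240.3
Marker side s = 0.243 m; corners in marker frame (Z=0):
  M0 = (-0.1215, +0.1215, 0)
  M1 = (+0.1215, +0.1215, 0)
  M2 = (+0.1215, -0.1215, 0)
  M3 = (-0.1215, -0.1215, 0)
Detected image corners:
  c0 = (148.151591, 217.716186) px
  c1 = (253.484665, 192.777219) px
  c2 = (234.075609, 110.214857) px
  c3 = (137.085491, 130.754751) px
Planar DLT: solve 8×8 A·h = b for H (H[2,2]=1):
  H  [+438.31080 -6.04522 +193.59251]
  H  [-74.00468 +290.52092 +160.86411]
  H  [+0.11777 -0.35713 +1.00000]
B = K⁻¹H; ‖b₁‖=0.849557, ‖b₂‖=0.849557; λ = 2/(‖b₁‖+‖b₂‖) = 1.177084, sign → tz>0 ⇒ λ=+1.177084
r₁ = λ·B[:,0] = (+0.96199,-0.23529,+0.13862); r₂ = λ·B[:,1] = (+0.27227,+0.86554,-0.42037)
r₃ = r₁×r₂ = (-0.02108,+0.44213,+0.89670); SVD([r₁ r₂ r₃]) → R = UVᵀ:
  R  [+0.96199 +0.27227 -0.02108]
  R  [-0.23529 +0.86554 +0.44213]
  R  [+0.13862 -0.42037 +0.89670]
t = (-0.33653, -0.18269, +1.17708) m
tr R = 2.724228; θ = arccos((tr R − 1)/2) = 0.531369 rad = 30.445°
axis k = ((R−Rᵀ)₃₂, (R−Rᵀ)₁₃, (R−Rᵀ)₂₁) / (2 sinθ) = (-0.851075, -0.157583, -0.500838)
rvec = θ·k = (-0.452236, -0.083735, -0.266130)

rvec=(-0.4522, -0.0837, -0.2661) tvec=(-0.3365, -0.1827, 1.1771)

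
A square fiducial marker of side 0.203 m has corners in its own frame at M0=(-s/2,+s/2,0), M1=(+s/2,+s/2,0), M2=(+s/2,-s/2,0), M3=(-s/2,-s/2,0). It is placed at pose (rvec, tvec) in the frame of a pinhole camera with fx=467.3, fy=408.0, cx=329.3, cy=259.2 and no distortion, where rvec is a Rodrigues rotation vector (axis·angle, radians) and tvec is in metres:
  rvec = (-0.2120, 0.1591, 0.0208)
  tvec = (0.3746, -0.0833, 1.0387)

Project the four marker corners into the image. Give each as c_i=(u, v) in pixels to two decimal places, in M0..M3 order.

c0=(451.62, 265.33) c1=(549.09, 265.84) c2=(543.60, 188.00) c3=(450.12, 189.85)

Intrinsics K: fx=467.3, fy=408.0, cx=329.3, cy=259.2
Marker side s = 0.203 m; corners in marker frame (Z=0):
  M0 = (-0.1015, +0.1015, 0)
  M1 = (+0.1015, +0.1015, 0)
  M2 = (+0.1015, -0.1015, 0)
  M3 = (-0.1015, -0.1015, 0)
rvec = (-0.2120, 0.1591, 0.0208), |rvec| = θ = 0.26587 rad = 15.234°
Rodrigues: sinθ=0.26275, 1−cosθ=0.03514; R = I + sinθ·[k]× + (1−cosθ)·[k]×²:
    [+0.98720 -0.03732 +0.15504]
    [+0.00379 +0.97745 +0.21116]
    [-0.15942 -0.20787 +0.96508]
t = (0.3746, -0.0833, 1.0387) m
M0: Pc = R·M0+t = (+0.27061, +0.01553, +1.03378); u = 467.3·(+0.27061)/1.03378 + 329.3 = 451.6239, v = 408.0·(+0.01553)/1.03378 + 259.2 = 265.3276
M1: Pc = R·M1+t = (+0.47101, +0.01630, +1.00142); u = 467.3·(+0.47101)/1.00142 + 329.3 = 549.0923, v = 408.0·(+0.01630)/1.00142 + 259.2 = 265.8391
M2: Pc = R·M2+t = (+0.47859, -0.18213, +1.04362); u = 467.3·(+0.47859)/1.04362 + 329.3 = 543.5977, v = 408.0·(-0.18213)/1.04362 + 259.2 = 187.9982
M3: Pc = R·M3+t = (+0.27819, -0.18290, +1.07598); u = 467.3·(+0.27819)/1.07598 + 329.3 = 450.1171, v = 408.0·(-0.18290)/1.07598 + 259.2 = 189.8480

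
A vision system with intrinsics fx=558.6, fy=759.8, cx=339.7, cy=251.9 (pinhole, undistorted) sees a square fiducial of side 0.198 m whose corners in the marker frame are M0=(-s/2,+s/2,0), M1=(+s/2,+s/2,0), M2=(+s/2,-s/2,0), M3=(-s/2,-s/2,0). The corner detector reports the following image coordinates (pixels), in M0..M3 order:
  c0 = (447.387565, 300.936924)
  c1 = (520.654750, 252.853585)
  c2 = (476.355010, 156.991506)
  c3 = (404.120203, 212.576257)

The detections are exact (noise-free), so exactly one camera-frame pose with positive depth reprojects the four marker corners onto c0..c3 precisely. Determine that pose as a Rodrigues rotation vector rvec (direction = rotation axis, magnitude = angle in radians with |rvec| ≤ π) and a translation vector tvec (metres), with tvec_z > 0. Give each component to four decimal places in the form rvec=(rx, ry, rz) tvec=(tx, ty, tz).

Intrinsics K: fx=558.6, fy=759.8, cx=339.7, cy=251.9
Marker side s = 0.198 m; corners in marker frame (Z=0):
  M0 = (-0.0990, +0.0990, 0)
  M1 = (+0.0990, +0.0990, 0)
  M2 = (+0.0990, -0.0990, 0)
  M3 = (-0.0990, -0.0990, 0)
Detected image corners:
  c0 = (447.387565, 300.936924) px
  c1 = (520.654750, 252.853585) px
  c2 = (476.355010, 156.991506) px
  c3 = (404.120203, 212.576257) px
Planar DLT: solve 8×8 A·h = b for H (H[2,2]=1):
  H  [+211.55115 +281.75352 +461.19915]
  H  [-339.42180 +494.90245 +232.30421]
  H  [-0.33738 +0.13137 +1.00000]
B = K⁻¹H; ‖b₁‖=0.752918, ‖b₂‖=0.752918; λ = 2/(‖b₁‖+‖b₂‖) = 1.328166, sign → tz>0 ⇒ λ=+1.328166
r₁ = λ·B[:,0] = (+0.77550,-0.44477,-0.44809); r₂ = λ·B[:,1] = (+0.56381,+0.80726,+0.17449)
r₃ = r₁×r₂ = (+0.28412,-0.38795,+0.87679); SVD([r₁ r₂ r₃]) → R = UVᵀ:
  R  [+0.77550 +0.56381 +0.28412]
  R  [-0.44477 +0.80726 -0.38795]
  R  [-0.44809 +0.17449 +0.87679]
t = (+0.28888, -0.03425, +1.32817) m
tr R = 2.459555; θ = arccos((tr R − 1)/2) = 0.752800 rad = 43.132°
axis k = ((R−Rᵀ)₃₂, (R−Rᵀ)₁₃, (R−Rᵀ)₂₁) / (2 sinθ) = (+0.411328, +0.535494, -0.737602)
rvec = θ·k = (+0.309648, +0.403120, -0.555266)

rvec=(0.3096, 0.4031, -0.5553) tvec=(0.2889, -0.0343, 1.3282)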